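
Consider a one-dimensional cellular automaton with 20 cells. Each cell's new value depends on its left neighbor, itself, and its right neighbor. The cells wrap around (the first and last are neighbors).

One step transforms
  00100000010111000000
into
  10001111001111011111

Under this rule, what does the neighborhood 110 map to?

At position 13 the neighborhood is 110; the next row has 1 there.

1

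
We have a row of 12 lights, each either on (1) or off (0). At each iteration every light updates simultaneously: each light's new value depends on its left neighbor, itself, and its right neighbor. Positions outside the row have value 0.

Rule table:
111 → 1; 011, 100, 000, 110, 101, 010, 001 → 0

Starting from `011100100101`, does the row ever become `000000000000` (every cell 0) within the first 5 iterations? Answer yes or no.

yes

iteration 1: 001000000000
iteration 2: 000000000000
all cells are 0 at iteration 2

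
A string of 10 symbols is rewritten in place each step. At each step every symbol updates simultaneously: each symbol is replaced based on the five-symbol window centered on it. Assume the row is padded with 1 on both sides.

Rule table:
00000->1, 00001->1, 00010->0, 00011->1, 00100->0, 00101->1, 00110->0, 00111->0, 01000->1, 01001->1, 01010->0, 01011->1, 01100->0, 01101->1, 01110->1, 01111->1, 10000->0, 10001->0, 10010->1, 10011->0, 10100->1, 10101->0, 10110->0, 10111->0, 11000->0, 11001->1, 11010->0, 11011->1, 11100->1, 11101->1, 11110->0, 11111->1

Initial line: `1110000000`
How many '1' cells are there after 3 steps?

step 1: 1010011111
step 2: 1011001111
step 3: 1100100111
count of 1: 6

6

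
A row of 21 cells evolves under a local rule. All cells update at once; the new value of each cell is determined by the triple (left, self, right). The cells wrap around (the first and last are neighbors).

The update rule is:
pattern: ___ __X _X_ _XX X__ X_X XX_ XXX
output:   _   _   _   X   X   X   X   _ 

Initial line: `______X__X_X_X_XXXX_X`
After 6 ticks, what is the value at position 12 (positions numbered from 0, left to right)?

X

X______X__X_X_XX__XX_
_X______X__X_XXXX_XXX
X_X______X__XX__XXX_X
XX_X______X_XXX_X_XXX
_XX_X______XX_XX_XX__
_XXX_X_____XXXXXXXXX_
position 12 holds X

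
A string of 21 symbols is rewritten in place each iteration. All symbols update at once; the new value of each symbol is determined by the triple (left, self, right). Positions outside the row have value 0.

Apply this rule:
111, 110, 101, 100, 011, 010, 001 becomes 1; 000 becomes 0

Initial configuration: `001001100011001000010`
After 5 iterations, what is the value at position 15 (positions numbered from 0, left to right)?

1

011111110111111100111
111111111111111111111
111111111111111111111  (fixed point — unchanged through iteration 5)
position 15 holds 1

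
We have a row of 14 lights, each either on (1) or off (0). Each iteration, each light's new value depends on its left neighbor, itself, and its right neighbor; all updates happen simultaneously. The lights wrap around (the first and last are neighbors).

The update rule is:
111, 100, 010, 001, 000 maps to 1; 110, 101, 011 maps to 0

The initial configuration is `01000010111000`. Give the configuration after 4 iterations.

11110111100000

11111110010111
11111101110011
11111000101101
11110111100000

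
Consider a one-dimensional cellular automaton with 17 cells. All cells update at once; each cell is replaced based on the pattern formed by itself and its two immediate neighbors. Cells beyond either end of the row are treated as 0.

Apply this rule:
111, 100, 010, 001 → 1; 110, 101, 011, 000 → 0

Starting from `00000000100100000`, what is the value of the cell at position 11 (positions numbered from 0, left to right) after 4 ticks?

1

tick 1: 00000001111110000
tick 2: 00000010111101000
tick 3: 00000110011001100
tick 4: 00001001100110010
position 11 holds 1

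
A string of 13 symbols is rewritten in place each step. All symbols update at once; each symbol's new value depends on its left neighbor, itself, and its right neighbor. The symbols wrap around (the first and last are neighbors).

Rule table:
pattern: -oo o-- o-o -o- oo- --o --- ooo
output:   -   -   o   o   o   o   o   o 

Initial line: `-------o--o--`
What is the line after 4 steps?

oooooooo-oo-o
ooooooooo-oo-
-ooooooooo-oo
o-ooooooooo-o

o-ooooooooo-o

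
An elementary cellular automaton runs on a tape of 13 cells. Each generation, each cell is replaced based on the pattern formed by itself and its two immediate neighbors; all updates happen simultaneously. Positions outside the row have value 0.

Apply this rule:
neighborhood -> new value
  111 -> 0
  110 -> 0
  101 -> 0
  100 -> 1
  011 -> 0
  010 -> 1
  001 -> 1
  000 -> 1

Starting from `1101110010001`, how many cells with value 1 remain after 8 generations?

0000001111111
1111110000000
0000001111111  (repeats generation 1; period 2)
generation 8: 1111110000000
count of 1: 6

6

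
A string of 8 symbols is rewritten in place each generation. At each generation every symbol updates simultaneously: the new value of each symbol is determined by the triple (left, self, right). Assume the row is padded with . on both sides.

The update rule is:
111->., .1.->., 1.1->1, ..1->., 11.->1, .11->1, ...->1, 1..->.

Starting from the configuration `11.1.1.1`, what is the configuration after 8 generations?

generation 1: 111.1.1.
generation 2: 1.11.1..
generation 3: .1111..1
generation 4: .1..1...
generation 5: ......11
generation 6: 11111.11
generation 7: 1...1111
generation 8: ..1.1..1

..1.1..1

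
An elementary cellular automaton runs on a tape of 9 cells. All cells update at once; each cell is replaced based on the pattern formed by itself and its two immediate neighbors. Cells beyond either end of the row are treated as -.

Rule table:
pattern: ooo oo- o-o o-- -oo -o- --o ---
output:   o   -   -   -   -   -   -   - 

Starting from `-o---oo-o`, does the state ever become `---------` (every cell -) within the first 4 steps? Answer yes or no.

---------
all cells are - at step 1

yes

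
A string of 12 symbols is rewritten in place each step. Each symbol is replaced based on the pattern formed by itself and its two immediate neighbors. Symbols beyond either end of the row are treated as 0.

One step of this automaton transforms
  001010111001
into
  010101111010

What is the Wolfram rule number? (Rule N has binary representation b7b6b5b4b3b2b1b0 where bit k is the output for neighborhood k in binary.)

position 7: 111 → 1  (bit 7 = 1)
position 8: 110 → 1  (bit 6 = 1)
position 3: 101 → 1  (bit 5 = 1)
position 9: 100 → 0  (bit 4 = 0)
position 6: 011 → 1  (bit 3 = 1)
position 2: 010 → 0  (bit 2 = 0)
position 1: 001 → 1  (bit 1 = 1)
position 0: 000 → 0  (bit 0 = 0)
bits b7..b0 = 11101010 = 234

234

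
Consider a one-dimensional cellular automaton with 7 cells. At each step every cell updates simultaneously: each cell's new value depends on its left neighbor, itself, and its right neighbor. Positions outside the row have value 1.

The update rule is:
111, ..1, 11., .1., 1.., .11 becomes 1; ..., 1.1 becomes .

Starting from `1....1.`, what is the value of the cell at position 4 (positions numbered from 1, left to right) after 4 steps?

11..11.
111111.
111111.  (fixed point — unchanged through step 4)
position 4 holds 1

1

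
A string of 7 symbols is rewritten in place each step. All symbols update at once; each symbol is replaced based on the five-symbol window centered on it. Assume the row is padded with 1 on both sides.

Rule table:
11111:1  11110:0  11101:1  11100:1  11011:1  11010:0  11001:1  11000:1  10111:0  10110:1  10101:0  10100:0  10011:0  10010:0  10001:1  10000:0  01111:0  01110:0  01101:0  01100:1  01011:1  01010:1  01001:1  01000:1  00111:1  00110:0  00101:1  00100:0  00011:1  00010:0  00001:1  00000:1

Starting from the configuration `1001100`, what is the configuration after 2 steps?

1100110
0110001

0110001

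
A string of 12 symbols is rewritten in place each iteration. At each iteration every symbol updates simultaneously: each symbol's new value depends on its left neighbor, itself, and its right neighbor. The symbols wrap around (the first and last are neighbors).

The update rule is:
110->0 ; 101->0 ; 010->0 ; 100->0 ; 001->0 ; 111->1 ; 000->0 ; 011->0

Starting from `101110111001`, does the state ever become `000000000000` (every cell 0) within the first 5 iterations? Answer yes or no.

iteration 1: 000100010000
iteration 2: 000000000000
all cells are 0 at iteration 2

yes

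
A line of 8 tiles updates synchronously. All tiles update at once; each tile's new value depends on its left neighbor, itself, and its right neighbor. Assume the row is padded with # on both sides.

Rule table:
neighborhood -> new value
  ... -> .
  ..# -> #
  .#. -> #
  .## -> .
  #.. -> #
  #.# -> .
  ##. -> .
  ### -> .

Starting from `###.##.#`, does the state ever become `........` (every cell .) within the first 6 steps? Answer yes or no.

........
all cells are . at step 1

yes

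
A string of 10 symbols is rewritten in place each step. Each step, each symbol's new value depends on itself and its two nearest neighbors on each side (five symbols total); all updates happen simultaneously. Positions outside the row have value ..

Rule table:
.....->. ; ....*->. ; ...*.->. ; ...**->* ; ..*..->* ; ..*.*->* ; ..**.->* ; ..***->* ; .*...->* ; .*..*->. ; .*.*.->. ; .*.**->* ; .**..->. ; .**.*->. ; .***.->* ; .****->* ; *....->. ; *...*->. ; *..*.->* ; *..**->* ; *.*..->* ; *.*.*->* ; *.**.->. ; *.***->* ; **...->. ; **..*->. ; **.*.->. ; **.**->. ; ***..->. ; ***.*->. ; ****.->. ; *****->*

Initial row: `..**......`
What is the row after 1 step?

.**.......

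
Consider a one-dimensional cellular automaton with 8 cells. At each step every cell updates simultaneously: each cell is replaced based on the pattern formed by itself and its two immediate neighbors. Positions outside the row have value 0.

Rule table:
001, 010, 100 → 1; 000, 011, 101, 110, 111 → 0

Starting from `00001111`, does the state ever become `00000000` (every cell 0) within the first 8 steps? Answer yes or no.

step 1: 00010000
step 2: 00111000
step 3: 01000100
step 4: 11101110
step 5: 00000001
step 6: 00000011
step 7: 00000100
step 8: 00001110
step 8 is 00001110, still not uniform 0

no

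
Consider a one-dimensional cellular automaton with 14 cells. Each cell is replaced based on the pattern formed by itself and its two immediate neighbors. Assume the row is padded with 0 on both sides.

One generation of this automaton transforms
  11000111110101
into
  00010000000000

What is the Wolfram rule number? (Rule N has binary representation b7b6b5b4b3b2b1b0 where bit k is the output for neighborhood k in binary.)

1

position 6: 111 → 0  (bit 7 = 0)
position 1: 110 → 0  (bit 6 = 0)
position 10: 101 → 0  (bit 5 = 0)
position 2: 100 → 0  (bit 4 = 0)
position 0: 011 → 0  (bit 3 = 0)
position 11: 010 → 0  (bit 2 = 0)
position 4: 001 → 0  (bit 1 = 0)
position 3: 000 → 1  (bit 0 = 1)
bits b7..b0 = 00000001 = 1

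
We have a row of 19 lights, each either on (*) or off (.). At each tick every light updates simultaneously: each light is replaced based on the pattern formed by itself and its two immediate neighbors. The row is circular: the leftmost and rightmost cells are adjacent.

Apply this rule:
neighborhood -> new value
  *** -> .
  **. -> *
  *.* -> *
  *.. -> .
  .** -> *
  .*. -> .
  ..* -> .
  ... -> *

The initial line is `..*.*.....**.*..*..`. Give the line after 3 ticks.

tick 1: *..*..***.***.....*
tick 2: *.....*.***.*.***.*
tick 3: *.***..**.**.**.***

*.***..**.**.**.***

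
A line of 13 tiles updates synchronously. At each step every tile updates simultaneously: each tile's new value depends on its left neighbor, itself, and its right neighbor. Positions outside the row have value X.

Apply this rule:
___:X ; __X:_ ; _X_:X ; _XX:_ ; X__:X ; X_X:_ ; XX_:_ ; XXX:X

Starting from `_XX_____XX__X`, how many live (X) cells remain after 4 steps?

step 1: ___XXXX___X__
step 2: XX__XX_XX_XX_
step 3: X_X__________
step 4: __XXXXXXXXXX_
count of X: 10

10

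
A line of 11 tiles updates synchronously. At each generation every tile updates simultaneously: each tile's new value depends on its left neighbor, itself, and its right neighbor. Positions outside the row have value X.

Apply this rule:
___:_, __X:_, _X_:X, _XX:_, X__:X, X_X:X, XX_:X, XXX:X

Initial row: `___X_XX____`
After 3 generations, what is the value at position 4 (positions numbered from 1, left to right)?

_

X__XX_XX___
XX__XX_XX__
XXX__XX_XX_
position 4 holds _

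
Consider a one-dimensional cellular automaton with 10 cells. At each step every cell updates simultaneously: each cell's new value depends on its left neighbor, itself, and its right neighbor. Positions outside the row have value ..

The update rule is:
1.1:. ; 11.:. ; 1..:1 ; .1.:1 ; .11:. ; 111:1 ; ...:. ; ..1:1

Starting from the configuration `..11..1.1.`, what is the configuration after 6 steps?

step 1: .1..111.11
step 2: 1111.1....
step 3: .11..11...
step 4: 1..11..1..
step 5: 111..1111.
step 6: .1.11.11.1

.1.11.11.1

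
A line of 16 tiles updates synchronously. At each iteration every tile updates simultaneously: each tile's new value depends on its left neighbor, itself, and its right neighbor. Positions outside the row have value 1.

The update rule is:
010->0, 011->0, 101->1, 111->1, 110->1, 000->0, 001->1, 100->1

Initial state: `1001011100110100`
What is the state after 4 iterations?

1111110101111011

1110101111011011
1111010111101101
1111101011110110
1111110101111011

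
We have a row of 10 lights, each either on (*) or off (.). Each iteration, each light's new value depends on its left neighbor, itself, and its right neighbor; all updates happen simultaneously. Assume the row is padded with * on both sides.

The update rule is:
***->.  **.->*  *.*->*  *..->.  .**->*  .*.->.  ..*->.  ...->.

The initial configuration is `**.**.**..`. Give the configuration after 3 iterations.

.*******..
**.....*..
.*........

.*........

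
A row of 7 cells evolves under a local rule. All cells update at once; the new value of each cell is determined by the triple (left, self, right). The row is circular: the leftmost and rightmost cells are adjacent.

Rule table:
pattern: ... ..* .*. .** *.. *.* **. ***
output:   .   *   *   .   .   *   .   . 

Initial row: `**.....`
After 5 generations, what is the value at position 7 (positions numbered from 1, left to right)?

generation 1: ......*
generation 2: .....**
generation 3: ....*..
generation 4: ...**..
generation 5: ..*....
position 7 holds .

.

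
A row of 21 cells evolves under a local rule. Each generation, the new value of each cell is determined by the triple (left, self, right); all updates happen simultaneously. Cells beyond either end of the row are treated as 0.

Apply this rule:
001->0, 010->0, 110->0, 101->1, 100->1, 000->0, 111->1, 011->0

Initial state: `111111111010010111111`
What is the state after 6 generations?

000000101010101010010

011111110101001011110
001111101010100101101
000111010101010010010
000010101010101001001
000001010101010100100
000000101010101010010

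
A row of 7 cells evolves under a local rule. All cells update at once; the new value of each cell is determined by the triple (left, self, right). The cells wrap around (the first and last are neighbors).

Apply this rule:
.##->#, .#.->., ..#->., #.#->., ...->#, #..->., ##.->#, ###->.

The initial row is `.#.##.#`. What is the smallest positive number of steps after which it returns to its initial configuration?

3

...##..
##.##.#
.#.##.#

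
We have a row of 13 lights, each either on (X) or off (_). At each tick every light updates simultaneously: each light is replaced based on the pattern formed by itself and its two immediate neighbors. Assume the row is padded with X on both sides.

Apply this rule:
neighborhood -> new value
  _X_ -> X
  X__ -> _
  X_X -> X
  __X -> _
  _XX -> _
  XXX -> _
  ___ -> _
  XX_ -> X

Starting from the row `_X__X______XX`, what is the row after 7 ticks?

XX__X________
_X__X________
XX__X________  (repeats tick 1; period 2)
tick 7: XX__X________

XX__X________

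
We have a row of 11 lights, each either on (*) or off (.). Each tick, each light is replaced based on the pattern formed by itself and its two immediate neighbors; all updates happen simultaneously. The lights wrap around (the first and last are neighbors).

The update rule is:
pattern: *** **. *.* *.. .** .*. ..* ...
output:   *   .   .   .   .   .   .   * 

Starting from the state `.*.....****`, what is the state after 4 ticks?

*****..**..

...***..**.
**..*......
......****.
*****..**..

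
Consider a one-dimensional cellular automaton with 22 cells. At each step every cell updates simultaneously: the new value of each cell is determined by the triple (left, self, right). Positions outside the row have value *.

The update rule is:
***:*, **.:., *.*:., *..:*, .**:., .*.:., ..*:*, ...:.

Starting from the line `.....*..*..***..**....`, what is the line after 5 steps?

step 1: *...*.**.**.*.**..*..*
step 2: .*.*............**.**.
step 3: ....*..........*......
step 4: *..*.*........*.*....*
step 5: .**...*......*...*..*.

.**...*......*...*..*.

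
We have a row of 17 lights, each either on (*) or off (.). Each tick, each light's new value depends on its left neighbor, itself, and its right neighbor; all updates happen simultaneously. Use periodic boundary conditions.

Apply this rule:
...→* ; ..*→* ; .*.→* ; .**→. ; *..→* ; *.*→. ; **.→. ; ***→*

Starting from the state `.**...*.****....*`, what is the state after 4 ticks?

*********.**..***

...****..**.*****
***.**.**....***.
.*.......****.*..
*********.**..***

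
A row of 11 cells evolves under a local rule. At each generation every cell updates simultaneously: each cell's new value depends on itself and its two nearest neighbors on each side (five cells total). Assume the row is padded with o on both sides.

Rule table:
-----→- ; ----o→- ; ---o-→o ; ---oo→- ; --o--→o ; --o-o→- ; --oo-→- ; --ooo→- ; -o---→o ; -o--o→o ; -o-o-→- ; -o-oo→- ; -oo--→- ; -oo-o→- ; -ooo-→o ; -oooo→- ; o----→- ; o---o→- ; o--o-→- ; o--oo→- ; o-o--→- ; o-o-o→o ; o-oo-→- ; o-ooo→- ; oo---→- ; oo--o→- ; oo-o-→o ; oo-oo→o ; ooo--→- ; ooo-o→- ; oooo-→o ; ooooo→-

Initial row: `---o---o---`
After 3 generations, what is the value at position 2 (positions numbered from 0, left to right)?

--ooo-ooo--
---o-o-o---
--o--o--o--
position 2 holds o

o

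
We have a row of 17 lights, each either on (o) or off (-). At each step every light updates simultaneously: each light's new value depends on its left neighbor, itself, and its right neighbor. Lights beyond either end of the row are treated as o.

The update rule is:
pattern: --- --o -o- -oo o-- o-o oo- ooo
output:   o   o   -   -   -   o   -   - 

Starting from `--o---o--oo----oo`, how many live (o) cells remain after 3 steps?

step 1: -o--oo--o---ooo--
step 2: o--o---o--oo----o
step 3: --o--oo--o---ooo-
count of o: 7

7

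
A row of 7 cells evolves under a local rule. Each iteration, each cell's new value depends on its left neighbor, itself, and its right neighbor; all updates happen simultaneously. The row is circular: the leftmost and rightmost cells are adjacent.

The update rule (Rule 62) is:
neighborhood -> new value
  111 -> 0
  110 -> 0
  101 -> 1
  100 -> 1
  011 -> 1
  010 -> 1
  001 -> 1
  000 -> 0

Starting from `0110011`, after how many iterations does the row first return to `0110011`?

14

iteration 1: 1101110
iteration 2: 1011001
iteration 3: 0110111
iteration 4: 1101100
iteration 5: 1011011
iteration 6: 0110110
iteration 7: 1101101
iteration 8: 0011011
iteration 9: 1110110
iteration 10: 1001101
iteration 11: 0111011
iteration 12: 1100110
iteration 13: 1011101
iteration 14: 0110011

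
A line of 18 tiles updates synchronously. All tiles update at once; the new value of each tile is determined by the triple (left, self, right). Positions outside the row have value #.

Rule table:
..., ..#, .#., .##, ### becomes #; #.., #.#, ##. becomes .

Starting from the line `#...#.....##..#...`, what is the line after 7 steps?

.#.##..##..#######

..###.#####..##.##
.###..####..##..##
.##..####..##..###
.#..####..##..####
.#.####..##..#####
.#.###..##..######
.#.##..##..#######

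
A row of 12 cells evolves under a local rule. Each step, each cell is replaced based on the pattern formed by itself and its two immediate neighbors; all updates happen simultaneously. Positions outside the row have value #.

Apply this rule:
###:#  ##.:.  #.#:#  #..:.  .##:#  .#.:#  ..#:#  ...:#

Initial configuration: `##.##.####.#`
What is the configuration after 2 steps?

.##.####.###

#.##.####.##
.##.####.###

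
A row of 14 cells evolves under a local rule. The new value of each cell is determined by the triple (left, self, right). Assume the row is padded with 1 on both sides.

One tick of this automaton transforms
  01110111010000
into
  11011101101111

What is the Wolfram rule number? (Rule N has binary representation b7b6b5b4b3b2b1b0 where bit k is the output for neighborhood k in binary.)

position 2: 111 → 0  (bit 7 = 0)
position 3: 110 → 1  (bit 6 = 1)
position 0: 101 → 1  (bit 5 = 1)
position 10: 100 → 1  (bit 4 = 1)
position 1: 011 → 1  (bit 3 = 1)
position 9: 010 → 0  (bit 2 = 0)
position 13: 001 → 1  (bit 1 = 1)
position 11: 000 → 1  (bit 0 = 1)
bits b7..b0 = 01111011 = 123

123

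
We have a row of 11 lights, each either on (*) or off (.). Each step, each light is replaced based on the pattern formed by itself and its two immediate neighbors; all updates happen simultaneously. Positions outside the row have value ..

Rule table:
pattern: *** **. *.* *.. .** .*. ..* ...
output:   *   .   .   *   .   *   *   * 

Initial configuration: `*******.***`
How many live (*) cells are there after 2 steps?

9

step 1: .*****...*.
step 2: *.***.*****
count of *: 9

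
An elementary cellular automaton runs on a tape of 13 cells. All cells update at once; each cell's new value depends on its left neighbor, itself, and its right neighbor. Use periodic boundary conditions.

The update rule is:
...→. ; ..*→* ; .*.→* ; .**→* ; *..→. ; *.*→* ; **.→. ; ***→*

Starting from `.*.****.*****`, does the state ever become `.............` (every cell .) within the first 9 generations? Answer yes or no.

no

******.*****.
*****.*****.*
****.*****.**
***.*****.***
**.*****.****
*.*****.*****
.*****.******
*****.******.
****.******.*
generation 9 is ****.******.*, still not uniform .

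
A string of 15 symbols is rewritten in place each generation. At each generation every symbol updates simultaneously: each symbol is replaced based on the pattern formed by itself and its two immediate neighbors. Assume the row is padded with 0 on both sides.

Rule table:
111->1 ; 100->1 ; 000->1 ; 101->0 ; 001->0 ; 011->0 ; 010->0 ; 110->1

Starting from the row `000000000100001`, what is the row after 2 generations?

011111111001111

generation 1: 111111110011100
generation 2: 011111111001111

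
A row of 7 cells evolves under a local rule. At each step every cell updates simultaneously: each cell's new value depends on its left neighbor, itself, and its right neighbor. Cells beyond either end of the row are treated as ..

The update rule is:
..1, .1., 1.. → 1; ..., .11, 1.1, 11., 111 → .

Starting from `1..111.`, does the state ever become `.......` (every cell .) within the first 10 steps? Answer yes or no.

111...1
...1.11
..11...
.1..1..
111111.
......1
.....11
....1..
...111.
..1...1
step 10 is ..1...1, still not uniform .

no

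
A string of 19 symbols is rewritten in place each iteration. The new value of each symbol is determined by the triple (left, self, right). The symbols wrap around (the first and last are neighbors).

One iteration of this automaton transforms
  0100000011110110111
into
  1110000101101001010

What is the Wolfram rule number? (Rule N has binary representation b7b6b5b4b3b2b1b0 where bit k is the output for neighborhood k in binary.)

position 9: 111 → 1  (bit 7 = 1)
position 11: 110 → 0  (bit 6 = 0)
position 0: 101 → 1  (bit 5 = 1)
position 2: 100 → 1  (bit 4 = 1)
position 8: 011 → 0  (bit 3 = 0)
position 1: 010 → 1  (bit 2 = 1)
position 7: 001 → 1  (bit 1 = 1)
position 3: 000 → 0  (bit 0 = 0)
bits b7..b0 = 10110110 = 182

182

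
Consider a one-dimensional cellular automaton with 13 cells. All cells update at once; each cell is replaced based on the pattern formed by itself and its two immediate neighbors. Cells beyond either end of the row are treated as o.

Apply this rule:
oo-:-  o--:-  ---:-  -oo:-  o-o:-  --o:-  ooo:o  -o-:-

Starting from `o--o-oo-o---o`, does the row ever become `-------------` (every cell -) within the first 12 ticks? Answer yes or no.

-------------
all cells are - at tick 1

yes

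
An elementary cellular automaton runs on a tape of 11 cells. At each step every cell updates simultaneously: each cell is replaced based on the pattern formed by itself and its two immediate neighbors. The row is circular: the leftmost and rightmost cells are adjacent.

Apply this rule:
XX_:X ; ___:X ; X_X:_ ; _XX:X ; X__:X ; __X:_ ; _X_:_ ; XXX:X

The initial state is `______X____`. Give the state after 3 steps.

XXXXXX_XXXX

XXXXX__XXXX
XXXXXX_XXXX
XXXXXX_XXXX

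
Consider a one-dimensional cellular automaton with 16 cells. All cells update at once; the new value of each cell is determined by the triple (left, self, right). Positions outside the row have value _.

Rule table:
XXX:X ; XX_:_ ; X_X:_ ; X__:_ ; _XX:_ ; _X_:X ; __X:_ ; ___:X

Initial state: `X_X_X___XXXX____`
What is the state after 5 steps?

X_X_X_X__XX__XXX
X_X_X_X_______X_
X_X_X_X_XXXXX_X_
X_X_X_X__XXX__X_
X_X_X_X___X___X_

X_X_X_X___X___X_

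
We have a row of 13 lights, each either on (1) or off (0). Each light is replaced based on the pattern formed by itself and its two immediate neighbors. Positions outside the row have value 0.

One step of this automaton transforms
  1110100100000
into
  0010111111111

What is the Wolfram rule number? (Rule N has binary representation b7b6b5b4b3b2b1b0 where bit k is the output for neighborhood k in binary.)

position 1: 111 → 0  (bit 7 = 0)
position 2: 110 → 1  (bit 6 = 1)
position 3: 101 → 0  (bit 5 = 0)
position 5: 100 → 1  (bit 4 = 1)
position 0: 011 → 0  (bit 3 = 0)
position 4: 010 → 1  (bit 2 = 1)
position 6: 001 → 1  (bit 1 = 1)
position 9: 000 → 1  (bit 0 = 1)
bits b7..b0 = 01010111 = 87

87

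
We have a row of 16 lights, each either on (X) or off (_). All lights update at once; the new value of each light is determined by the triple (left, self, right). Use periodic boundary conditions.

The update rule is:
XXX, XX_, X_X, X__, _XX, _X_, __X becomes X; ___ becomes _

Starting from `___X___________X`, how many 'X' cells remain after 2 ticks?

9

tick 1: X_XXX_________XX
tick 2: XXXXXX_______XXX
count of X: 9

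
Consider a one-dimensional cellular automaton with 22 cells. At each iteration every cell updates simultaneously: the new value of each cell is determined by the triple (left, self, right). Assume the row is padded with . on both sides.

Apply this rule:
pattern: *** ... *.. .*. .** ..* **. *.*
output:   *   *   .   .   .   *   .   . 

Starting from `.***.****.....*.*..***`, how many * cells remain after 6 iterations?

9

*.*...**..****....*.*.
....**...*.**..***....
****...**.....*.*..***
.**..**...****....*.*.
*...*...**.**..***....
..**..**......*.*..***
count of *: 9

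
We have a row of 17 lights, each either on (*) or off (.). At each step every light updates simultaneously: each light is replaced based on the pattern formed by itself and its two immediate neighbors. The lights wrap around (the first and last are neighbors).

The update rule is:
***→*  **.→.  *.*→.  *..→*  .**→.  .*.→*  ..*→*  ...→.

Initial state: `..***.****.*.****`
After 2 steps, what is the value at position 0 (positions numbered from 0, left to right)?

step 1: **.*...**..*..**.
step 2: ...**.*..*****...
position 0 holds .

.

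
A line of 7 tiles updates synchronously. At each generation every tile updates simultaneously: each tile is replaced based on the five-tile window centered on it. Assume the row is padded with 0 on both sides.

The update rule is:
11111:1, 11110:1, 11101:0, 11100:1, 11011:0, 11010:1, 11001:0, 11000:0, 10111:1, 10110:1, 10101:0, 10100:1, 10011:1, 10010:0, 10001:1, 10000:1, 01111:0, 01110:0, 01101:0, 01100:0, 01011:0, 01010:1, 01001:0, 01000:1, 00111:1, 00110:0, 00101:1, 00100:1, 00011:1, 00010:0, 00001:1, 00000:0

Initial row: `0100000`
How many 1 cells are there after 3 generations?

4

0111000
1101010
0010111
count of 1: 4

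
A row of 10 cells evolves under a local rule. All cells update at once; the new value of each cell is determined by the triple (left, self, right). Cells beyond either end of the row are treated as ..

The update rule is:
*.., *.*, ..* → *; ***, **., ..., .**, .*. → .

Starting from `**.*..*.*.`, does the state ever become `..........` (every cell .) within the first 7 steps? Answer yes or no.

no

..*.**.*.*
.*.*..*.*.
*.*.**.*.*
.*.*..*.*.  (repeats step 2; period 2)
step 7: *.*.**.*.*
step 7 is *.*.**.*.*, still not uniform .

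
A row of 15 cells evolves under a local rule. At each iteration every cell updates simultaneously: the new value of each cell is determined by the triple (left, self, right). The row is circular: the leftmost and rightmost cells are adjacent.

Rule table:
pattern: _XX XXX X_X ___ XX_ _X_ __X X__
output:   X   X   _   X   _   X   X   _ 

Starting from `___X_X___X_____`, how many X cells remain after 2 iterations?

XXXX_X_XXX_XXXX
XXX__X_XX__XXXX
count of X: 10

10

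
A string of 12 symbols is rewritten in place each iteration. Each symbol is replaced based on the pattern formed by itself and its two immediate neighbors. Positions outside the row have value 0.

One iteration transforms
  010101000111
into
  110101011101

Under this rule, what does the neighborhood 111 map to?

At position 10 the neighborhood is 111; the next row has 0 there.

0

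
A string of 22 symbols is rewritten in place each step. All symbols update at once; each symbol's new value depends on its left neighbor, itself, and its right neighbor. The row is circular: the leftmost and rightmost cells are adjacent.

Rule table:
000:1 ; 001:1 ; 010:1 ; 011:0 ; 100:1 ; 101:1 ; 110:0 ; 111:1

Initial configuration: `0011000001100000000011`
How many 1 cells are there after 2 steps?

step 1: 1100111110011111111100
step 2: 0011011101101111111011
count of 1: 16

16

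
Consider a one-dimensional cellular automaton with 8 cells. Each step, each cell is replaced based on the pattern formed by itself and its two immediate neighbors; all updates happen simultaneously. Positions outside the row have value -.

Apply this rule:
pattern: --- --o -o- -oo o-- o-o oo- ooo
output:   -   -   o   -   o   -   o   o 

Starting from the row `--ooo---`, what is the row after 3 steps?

-----ooo

---ooo--
----ooo-
-----ooo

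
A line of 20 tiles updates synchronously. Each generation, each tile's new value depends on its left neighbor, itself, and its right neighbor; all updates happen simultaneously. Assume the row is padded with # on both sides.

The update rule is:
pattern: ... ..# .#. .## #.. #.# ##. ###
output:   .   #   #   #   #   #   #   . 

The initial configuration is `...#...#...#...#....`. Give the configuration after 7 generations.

..###.###.###.##...#

generation 1: #.###.###.###.###..#
generation 2: ###.###.###.###.####
generation 3: ..###.###.###.###...
generation 4: ###.###.###.###.##.#
generation 5: ..###.###.###.######
generation 6: ###.###.###.###.....
generation 7: ..###.###.###.##...#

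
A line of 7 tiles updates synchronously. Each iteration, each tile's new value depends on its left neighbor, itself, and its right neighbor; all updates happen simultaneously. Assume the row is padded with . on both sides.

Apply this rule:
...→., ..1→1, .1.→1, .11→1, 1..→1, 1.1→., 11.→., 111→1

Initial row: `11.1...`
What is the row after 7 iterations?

1..11..
1111.1.
111..11
11.111.
1..11.1
1111..1
111.111

111.111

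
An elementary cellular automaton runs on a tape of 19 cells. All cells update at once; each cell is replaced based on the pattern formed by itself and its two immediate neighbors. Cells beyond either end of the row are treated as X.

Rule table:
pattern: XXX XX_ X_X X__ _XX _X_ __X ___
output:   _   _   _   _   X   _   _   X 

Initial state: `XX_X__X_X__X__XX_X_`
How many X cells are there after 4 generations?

10

______________X____
_XXXXXXXXXXXX___XX_
_X____________X_X__
___XXXXXXXXXX______
count of X: 10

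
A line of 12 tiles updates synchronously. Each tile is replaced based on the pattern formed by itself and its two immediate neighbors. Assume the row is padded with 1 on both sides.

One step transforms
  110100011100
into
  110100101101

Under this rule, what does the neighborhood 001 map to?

1

At position 6 the neighborhood is 001; the next row has 1 there.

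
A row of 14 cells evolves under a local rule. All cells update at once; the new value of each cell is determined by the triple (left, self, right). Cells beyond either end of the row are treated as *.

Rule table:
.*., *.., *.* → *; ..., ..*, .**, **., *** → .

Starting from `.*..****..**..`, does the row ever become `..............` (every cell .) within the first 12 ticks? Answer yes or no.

no

***.....*...*.
...*....**..**
*..**.....*...
.*...*....**..
***..**.....*.
...*...*....**
*..**..**.....
.*...*...*....
***..**..**...
...*...*...*..
*..**..**..**.
.*...*...*...*
tick 12 is .*...*...*...*, still not uniform .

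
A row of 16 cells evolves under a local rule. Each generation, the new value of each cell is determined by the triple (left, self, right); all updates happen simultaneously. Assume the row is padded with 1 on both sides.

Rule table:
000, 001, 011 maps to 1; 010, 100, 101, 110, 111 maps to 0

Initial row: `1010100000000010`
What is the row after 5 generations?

0111000000111111

0000001111111100
0111111000000001
0100000011111111
0001111110000000
0111000000111111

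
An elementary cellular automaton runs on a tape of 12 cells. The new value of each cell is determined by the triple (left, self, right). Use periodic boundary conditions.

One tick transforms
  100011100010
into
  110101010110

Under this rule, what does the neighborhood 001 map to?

1

At position 3 the neighborhood is 001; the next row has 1 there.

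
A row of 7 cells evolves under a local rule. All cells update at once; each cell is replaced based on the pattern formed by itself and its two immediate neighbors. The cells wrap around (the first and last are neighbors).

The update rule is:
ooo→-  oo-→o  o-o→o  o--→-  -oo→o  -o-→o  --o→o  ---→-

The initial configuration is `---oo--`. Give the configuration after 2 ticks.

-oo-o--

--ooo--
-oo-o--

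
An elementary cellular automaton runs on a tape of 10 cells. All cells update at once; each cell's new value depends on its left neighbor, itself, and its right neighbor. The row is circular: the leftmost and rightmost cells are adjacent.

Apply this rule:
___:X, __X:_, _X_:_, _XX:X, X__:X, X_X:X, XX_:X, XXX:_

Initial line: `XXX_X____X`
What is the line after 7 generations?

__XX_XXX_X
X_XXXX_XX_
_XX__XXXXX
XXXX_X___X
___XX_XX_X
XX_XXXXXX_
XXXX____XX

XXXX____XX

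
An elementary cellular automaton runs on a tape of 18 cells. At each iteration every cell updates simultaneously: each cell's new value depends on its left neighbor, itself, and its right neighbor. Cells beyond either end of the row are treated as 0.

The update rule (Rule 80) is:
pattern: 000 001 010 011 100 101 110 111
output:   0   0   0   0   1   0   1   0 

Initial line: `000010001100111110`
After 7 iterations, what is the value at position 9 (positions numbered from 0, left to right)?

iteration 1: 000001000110000011
iteration 2: 000000100011000001
iteration 3: 000000010001100000
iteration 4: 000000001000110000
iteration 5: 000000000100011000
iteration 6: 000000000010001100
iteration 7: 000000000001000110
position 9 holds 0

0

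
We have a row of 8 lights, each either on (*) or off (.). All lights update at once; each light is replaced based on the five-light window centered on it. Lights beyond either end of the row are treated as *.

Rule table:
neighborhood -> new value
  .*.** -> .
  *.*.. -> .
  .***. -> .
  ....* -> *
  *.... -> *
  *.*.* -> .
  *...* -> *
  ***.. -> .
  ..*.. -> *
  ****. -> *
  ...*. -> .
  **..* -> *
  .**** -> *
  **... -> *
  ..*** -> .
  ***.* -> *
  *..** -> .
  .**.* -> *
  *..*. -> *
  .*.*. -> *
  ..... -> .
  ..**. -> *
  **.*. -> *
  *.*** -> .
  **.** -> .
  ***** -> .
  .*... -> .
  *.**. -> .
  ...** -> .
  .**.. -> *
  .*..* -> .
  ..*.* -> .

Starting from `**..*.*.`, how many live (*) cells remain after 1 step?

*.**.*..
count of *: 4

4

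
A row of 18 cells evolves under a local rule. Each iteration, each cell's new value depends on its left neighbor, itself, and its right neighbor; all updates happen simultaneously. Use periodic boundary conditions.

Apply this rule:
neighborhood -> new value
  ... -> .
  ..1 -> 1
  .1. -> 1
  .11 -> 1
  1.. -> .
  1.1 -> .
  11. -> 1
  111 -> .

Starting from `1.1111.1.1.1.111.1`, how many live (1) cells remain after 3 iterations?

10

1.1..1.1.1.1.1.1.1
1.1.11.1.1.1.1.1.1
1.1.11.1.1.1.1.1.1
count of 1: 10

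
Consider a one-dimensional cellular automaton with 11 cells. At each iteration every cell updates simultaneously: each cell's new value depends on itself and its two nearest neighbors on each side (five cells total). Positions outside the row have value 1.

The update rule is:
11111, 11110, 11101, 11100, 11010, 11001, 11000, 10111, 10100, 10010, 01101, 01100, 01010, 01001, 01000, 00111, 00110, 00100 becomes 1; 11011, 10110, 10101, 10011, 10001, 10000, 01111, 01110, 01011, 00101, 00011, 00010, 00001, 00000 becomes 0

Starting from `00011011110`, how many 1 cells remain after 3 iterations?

iteration 1: 10011010110
iteration 2: 11011100010
iteration 3: 11010110000
count of 1: 5

5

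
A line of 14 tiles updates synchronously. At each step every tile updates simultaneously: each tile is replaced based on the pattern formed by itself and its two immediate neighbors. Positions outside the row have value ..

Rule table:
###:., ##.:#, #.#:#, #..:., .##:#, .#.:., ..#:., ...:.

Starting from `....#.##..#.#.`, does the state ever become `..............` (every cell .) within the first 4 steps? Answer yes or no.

yes

step 1: .....###...#..
step 2: .....#.#......
step 3: ......#.......
step 4: ..............
all cells are . at step 4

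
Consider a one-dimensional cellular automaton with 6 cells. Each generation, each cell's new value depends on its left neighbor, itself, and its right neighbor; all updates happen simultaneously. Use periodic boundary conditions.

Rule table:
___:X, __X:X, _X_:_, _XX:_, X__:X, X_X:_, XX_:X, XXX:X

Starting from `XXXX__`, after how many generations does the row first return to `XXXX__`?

6

_XXXXX
__XXXX
XX_XXX
XX__XX
XXXX_X
XXXX__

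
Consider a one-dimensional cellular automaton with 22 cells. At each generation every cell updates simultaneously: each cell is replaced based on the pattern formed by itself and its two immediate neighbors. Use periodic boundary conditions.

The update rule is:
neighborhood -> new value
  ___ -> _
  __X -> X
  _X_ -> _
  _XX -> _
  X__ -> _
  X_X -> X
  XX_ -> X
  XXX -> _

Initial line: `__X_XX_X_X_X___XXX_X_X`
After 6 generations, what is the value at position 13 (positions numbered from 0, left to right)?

_X_X_XX_X_X___X__XX_X_
X_X_X_XX_X___X__X_XX__
_X_X_X_XX___X__X_X_X_X
X_X_X_X_X__X__X_X_X_X_
_X_X_X_X__X__X_X_X_X_X
X_X_X_X__X__X_X_X_X_X_
position 13 holds _

_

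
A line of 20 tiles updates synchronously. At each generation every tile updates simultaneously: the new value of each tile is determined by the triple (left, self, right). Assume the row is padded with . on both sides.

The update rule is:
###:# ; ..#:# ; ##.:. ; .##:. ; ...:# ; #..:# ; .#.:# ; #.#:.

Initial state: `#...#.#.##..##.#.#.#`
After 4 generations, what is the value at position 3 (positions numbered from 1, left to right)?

#####.#...##...#.#.#
.###..####..####.#.#
#.#.##.##.##.##..#.#
#.#............###.#
position 3 holds #

#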